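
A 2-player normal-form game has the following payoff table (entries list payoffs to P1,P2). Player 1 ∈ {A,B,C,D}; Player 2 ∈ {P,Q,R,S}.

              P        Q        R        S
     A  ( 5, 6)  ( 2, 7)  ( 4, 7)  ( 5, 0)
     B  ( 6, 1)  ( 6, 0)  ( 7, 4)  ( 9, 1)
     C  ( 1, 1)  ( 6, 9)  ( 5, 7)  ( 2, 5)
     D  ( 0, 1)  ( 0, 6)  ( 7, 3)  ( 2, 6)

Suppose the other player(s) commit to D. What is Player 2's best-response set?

u_2(P vs D) = 1
u_2(Q vs D) = 6
u_2(R vs D) = 3
u_2(S vs D) = 6
max payoff 6 at {Q,S}

BR_2 = {Q,S}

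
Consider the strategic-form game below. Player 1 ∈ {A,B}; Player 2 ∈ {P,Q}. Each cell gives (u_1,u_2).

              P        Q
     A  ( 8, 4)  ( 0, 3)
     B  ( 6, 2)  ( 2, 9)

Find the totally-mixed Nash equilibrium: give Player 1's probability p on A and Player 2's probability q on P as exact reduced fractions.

P1 indiff ⇒ q·8+(1-q)·0 = q·6+(1-q)·2 ⇒ q(2) = (1-q)(2) ⇒ q = 1/2
P2 indiff ⇒ p·4+(1-p)·2 = p·3+(1-p)·9 ⇒ p(1) = (1-p)(7) ⇒ p = 7/8

P1 mixes 7/8 on A; P2 mixes 1/2 on P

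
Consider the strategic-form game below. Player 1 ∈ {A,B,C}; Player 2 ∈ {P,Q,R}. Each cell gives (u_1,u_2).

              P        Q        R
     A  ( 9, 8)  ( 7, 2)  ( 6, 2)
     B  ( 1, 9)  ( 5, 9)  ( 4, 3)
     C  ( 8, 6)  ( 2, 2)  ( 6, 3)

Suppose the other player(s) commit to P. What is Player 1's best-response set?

u_1(A vs P) = 9
u_1(B vs P) = 1
u_1(C vs P) = 8
max payoff 9 at {A}

BR_1 = {A}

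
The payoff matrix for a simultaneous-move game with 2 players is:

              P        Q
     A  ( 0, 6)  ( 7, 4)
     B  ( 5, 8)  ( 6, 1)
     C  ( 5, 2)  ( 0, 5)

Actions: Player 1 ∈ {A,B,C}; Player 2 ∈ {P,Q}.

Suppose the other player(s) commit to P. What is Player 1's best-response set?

BR_1 = {B,C}

u_1(A vs P) = 0
u_1(B vs P) = 5
u_1(C vs P) = 5
max payoff 5 at {B,C}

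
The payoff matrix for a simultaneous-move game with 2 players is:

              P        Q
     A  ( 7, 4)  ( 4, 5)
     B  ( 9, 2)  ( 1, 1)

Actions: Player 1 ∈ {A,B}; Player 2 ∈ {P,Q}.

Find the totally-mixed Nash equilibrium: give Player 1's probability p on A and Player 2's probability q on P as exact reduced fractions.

P1 indiff ⇒ q·7+(1-q)·4 = q·9+(1-q)·1 ⇒ q(-2) = (1-q)(-3) ⇒ q = 3/5
P2 indiff ⇒ p·4+(1-p)·2 = p·5+(1-p)·1 ⇒ p(-1) = (1-p)(-1) ⇒ p = 1/2

p=1/2, q=3/5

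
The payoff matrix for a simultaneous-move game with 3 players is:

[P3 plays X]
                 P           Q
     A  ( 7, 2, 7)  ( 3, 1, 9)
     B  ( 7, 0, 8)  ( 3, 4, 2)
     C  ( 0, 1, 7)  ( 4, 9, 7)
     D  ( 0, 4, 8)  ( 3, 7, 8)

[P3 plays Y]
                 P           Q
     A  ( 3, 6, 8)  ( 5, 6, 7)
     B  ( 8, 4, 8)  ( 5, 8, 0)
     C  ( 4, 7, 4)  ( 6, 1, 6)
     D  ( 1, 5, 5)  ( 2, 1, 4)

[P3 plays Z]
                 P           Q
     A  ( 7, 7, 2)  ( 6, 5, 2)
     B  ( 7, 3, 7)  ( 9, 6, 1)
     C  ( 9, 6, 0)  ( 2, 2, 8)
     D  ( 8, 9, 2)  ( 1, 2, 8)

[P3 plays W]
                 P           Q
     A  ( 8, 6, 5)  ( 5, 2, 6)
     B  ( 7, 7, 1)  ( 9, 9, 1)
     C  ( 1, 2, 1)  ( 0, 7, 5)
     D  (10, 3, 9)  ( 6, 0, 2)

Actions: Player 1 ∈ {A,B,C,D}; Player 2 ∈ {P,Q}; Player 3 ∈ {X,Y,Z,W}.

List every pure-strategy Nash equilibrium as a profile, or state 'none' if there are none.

(A,P,X): not NE [P3→Y gives 8>7]
(A,P,Y): not NE [P1→B gives 8>3]
(A,P,Z): not NE [P1→C gives 9>7; P3→Y gives 8>2]
(A,P,W): not NE [P1→D gives 10>8; P3→Y gives 8>5]
(A,Q,X): not NE [P1→C gives 4>3; P2→P gives 2>1]
(A,Q,Y): not NE [P1→C gives 6>5; P3→X gives 9>7]
(A,Q,Z): not NE [P1→B gives 9>6; P2→P gives 7>5; P3→X gives 9>2]
(A,Q,W): not NE [P1→B gives 9>5; P2→P gives 6>2; P3→X gives 9>6]
(B,P,X): not NE [P2→Q gives 4>0]
(B,P,Y): not NE [P2→Q gives 8>4]
(B,P,Z): not NE [P1→C gives 9>7; P2→Q gives 6>3; P3→Y gives 8>7]
(B,P,W): not NE [P1→D gives 10>7; P2→Q gives 9>7; P3→Y gives 8>1]
(B,Q,X): not NE [P1→C gives 4>3]
(B,Q,Y): not NE [P1→C gives 6>5; P3→X gives 2>0]
(B,Q,Z): not NE [P3→X gives 2>1]
(B,Q,W): not NE [P3→X gives 2>1]
(C,P,X): not NE [P1→B gives 7>0; P2→Q gives 9>1]
(C,P,Y): not NE [P1→B gives 8>4; P3→X gives 7>4]
(C,P,Z): not NE [P3→X gives 7>0]
(C,P,W): not NE [P1→D gives 10>1; P2→Q gives 7>2; P3→X gives 7>1]
(C,Q,X): not NE [P3→Z gives 8>7]
(C,Q,Y): not NE [P2→P gives 7>1; P3→Z gives 8>6]
(C,Q,Z): not NE [P1→B gives 9>2; P2→P gives 6>2]
(C,Q,W): not NE [P1→B gives 9>0; P3→Z gives 8>5]
(D,P,X): not NE [P1→B gives 7>0; P2→Q gives 7>4; P3→W gives 9>8]
(D,P,Y): not NE [P1→B gives 8>1; P3→W gives 9>5]
(D,P,Z): not NE [P1→C gives 9>8; P3→W gives 9>2]
(D,P,W): NE
(D,Q,X): not NE [P1→C gives 4>3]
(D,Q,Y): not NE [P1→C gives 6>2; P2→P gives 5>1; P3→Z gives 8>4]
(D,Q,Z): not NE [P1→B gives 9>1; P2→P gives 9>2]
(D,Q,W): not NE [P1→B gives 9>6; P2→P gives 3>0; P3→Z gives 8>2]

PSNE = {(D,P,W)}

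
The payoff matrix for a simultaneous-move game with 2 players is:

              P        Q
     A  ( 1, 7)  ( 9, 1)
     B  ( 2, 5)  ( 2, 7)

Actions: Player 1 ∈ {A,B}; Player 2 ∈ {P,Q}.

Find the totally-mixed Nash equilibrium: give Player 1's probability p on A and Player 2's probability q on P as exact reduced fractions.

(p,q) = (1/4, 7/8)

P1 indiff ⇒ q·1+(1-q)·9 = q·2+(1-q)·2 ⇒ q(-1) = (1-q)(-7) ⇒ q = 7/8
P2 indiff ⇒ p·7+(1-p)·5 = p·1+(1-p)·7 ⇒ p(6) = (1-p)(2) ⇒ p = 1/4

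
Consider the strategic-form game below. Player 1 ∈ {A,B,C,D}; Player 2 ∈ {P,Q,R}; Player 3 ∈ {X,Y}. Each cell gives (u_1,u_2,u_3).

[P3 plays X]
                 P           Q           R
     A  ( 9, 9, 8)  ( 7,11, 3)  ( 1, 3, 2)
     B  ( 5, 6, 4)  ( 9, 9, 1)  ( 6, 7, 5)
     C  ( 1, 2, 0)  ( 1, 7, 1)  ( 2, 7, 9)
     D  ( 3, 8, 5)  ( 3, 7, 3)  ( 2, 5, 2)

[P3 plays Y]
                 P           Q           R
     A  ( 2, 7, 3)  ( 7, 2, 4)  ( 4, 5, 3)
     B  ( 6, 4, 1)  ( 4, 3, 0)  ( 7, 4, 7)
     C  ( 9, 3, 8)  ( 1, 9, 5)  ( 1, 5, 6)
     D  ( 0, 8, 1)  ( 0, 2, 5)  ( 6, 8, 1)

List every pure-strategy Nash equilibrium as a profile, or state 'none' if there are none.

NE set: (B,Q,X), (B,R,Y)

(A,P,X): not NE [P2→Q gives 11>9]
(A,P,Y): not NE [P1→C gives 9>2; P3→X gives 8>3]
(A,Q,X): not NE [P1→B gives 9>7; P3→Y gives 4>3]
(A,Q,Y): not NE [P2→P gives 7>2]
(A,R,X): not NE [P1→B gives 6>1; P2→Q gives 11>3; P3→Y gives 3>2]
(A,R,Y): not NE [P1→B gives 7>4; P2→P gives 7>5]
(B,P,X): not NE [P1→A gives 9>5; P2→Q gives 9>6]
(B,P,Y): not NE [P1→C gives 9>6; P3→X gives 4>1]
(B,Q,X): NE
(B,Q,Y): not NE [P1→A gives 7>4; P2→R gives 4>3; P3→X gives 1>0]
(B,R,X): not NE [P2→Q gives 9>7; P3→Y gives 7>5]
(B,R,Y): NE
(C,P,X): not NE [P1→A gives 9>1; P2→R gives 7>2; P3→Y gives 8>0]
(C,P,Y): not NE [P2→Q gives 9>3]
(C,Q,X): not NE [P1→B gives 9>1; P3→Y gives 5>1]
(C,Q,Y): not NE [P1→A gives 7>1]
(C,R,X): not NE [P1→B gives 6>2]
(C,R,Y): not NE [P1→B gives 7>1; P2→Q gives 9>5; P3→X gives 9>6]
(D,P,X): not NE [P1→A gives 9>3]
(D,P,Y): not NE [P1→C gives 9>0; P3→X gives 5>1]
(D,Q,X): not NE [P1→B gives 9>3; P2→P gives 8>7; P3→Y gives 5>3]
(D,Q,Y): not NE [P1→A gives 7>0; P2→R gives 8>2]
(D,R,X): not NE [P1→B gives 6>2; P2→P gives 8>5]
(D,R,Y): not NE [P1→B gives 7>6; P3→X gives 2>1]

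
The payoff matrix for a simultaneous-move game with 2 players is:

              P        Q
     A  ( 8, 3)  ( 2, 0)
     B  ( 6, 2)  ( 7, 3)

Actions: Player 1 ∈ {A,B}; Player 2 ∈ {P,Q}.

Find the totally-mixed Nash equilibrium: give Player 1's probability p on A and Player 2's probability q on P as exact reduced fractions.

(p,q) = (1/4, 5/7)

P1 indiff ⇒ q·8+(1-q)·2 = q·6+(1-q)·7 ⇒ q(2) = (1-q)(5) ⇒ q = 5/7
P2 indiff ⇒ p·3+(1-p)·2 = p·0+(1-p)·3 ⇒ p(3) = (1-p)(1) ⇒ p = 1/4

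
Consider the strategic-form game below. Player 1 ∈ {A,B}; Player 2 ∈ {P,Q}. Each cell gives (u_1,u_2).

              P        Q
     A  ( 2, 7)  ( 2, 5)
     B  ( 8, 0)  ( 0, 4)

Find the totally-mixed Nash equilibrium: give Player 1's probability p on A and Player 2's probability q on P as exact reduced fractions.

P1 indiff ⇒ q·2+(1-q)·2 = q·8+(1-q)·0 ⇒ q(-6) = (1-q)(-2) ⇒ q = 1/4
P2 indiff ⇒ p·7+(1-p)·0 = p·5+(1-p)·4 ⇒ p(2) = (1-p)(4) ⇒ p = 2/3

(p,q) = (2/3, 1/4)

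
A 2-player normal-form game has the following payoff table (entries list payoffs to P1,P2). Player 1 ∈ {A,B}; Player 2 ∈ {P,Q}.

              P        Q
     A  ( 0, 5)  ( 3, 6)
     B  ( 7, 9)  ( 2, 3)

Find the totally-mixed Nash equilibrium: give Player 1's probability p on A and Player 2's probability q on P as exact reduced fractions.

p=6/7, q=1/8

P1 indiff ⇒ q·0+(1-q)·3 = q·7+(1-q)·2 ⇒ q(-7) = (1-q)(-1) ⇒ q = 1/8
P2 indiff ⇒ p·5+(1-p)·9 = p·6+(1-p)·3 ⇒ p(-1) = (1-p)(-6) ⇒ p = 6/7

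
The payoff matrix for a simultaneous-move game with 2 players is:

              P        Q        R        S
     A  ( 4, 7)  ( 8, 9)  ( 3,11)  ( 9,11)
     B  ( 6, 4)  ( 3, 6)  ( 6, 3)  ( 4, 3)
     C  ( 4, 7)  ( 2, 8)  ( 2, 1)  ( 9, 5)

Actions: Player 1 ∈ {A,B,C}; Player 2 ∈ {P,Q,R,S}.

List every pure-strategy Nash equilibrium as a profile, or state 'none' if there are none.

(A,P): not NE [P1→B gives 6>4; P2→S gives 11>7]
(A,Q): not NE [P2→S gives 11>9]
(A,R): not NE [P1→B gives 6>3]
(A,S): NE
(B,P): not NE [P2→Q gives 6>4]
(B,Q): not NE [P1→A gives 8>3]
(B,R): not NE [P2→Q gives 6>3]
(B,S): not NE [P1→C gives 9>4; P2→Q gives 6>3]
(C,P): not NE [P1→B gives 6>4; P2→Q gives 8>7]
(C,Q): not NE [P1→A gives 8>2]
(C,R): not NE [P1→B gives 6>2; P2→Q gives 8>1]
(C,S): not NE [P2→Q gives 8>5]

PSNE = {(A,S)}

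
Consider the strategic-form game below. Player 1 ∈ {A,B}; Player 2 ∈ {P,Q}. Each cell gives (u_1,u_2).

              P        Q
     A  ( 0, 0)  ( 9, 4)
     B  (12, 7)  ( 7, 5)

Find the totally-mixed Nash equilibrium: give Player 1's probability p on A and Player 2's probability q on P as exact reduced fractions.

P1 indiff ⇒ q·0+(1-q)·9 = q·12+(1-q)·7 ⇒ q(-12) = (1-q)(-2) ⇒ q = 1/7
P2 indiff ⇒ p·0+(1-p)·7 = p·4+(1-p)·5 ⇒ p(-4) = (1-p)(-2) ⇒ p = 1/3

(p,q) = (1/3, 1/7)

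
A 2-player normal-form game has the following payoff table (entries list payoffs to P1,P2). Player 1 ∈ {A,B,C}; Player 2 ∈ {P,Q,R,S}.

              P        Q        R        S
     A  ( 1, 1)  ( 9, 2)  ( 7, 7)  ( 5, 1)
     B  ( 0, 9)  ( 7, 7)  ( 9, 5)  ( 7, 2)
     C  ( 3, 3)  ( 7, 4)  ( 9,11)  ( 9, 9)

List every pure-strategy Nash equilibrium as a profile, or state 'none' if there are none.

(A,P): not NE [P1→C gives 3>1; P2→R gives 7>1]
(A,Q): not NE [P2→R gives 7>2]
(A,R): not NE [P1→C gives 9>7]
(A,S): not NE [P1→C gives 9>5; P2→R gives 7>1]
(B,P): not NE [P1→C gives 3>0]
(B,Q): not NE [P1→A gives 9>7; P2→P gives 9>7]
(B,R): not NE [P2→P gives 9>5]
(B,S): not NE [P1→C gives 9>7; P2→P gives 9>2]
(C,P): not NE [P2→R gives 11>3]
(C,Q): not NE [P1→A gives 9>7; P2→R gives 11>4]
(C,R): NE
(C,S): not NE [P2→R gives 11>9]

Nash profiles: (C,R)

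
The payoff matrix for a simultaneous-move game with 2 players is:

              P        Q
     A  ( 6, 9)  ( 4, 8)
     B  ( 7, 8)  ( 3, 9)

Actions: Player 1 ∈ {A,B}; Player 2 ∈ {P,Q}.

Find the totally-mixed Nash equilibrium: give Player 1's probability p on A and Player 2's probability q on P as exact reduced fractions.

P1 mixes 1/2 on A; P2 mixes 1/2 on P

P1 indiff ⇒ q·6+(1-q)·4 = q·7+(1-q)·3 ⇒ q(-1) = (1-q)(-1) ⇒ q = 1/2
P2 indiff ⇒ p·9+(1-p)·8 = p·8+(1-p)·9 ⇒ p(1) = (1-p)(1) ⇒ p = 1/2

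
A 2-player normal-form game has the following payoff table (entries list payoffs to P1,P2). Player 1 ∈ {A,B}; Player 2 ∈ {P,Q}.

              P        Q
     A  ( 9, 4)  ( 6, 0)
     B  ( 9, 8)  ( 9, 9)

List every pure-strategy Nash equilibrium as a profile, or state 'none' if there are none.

Nash profiles: (A,P), (B,Q)

(A,P): NE
(A,Q): not NE [P1→B gives 9>6; P2→P gives 4>0]
(B,P): not NE [P2→Q gives 9>8]
(B,Q): NE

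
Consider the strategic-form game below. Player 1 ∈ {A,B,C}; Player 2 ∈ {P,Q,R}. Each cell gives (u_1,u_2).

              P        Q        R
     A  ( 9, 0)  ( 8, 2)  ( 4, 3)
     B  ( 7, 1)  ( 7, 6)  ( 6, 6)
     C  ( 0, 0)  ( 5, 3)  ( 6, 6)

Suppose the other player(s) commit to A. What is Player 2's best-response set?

u_2(P vs A) = 0
u_2(Q vs A) = 2
u_2(R vs A) = 3
max payoff 3 at {R}

argmax u_2 = {R}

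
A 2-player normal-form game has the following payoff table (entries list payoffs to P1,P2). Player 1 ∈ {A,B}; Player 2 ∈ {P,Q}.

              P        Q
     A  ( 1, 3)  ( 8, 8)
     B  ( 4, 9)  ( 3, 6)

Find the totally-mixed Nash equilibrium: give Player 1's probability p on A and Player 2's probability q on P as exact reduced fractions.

P1 indiff ⇒ q·1+(1-q)·8 = q·4+(1-q)·3 ⇒ q(-3) = (1-q)(-5) ⇒ q = 5/8
P2 indiff ⇒ p·3+(1-p)·9 = p·8+(1-p)·6 ⇒ p(-5) = (1-p)(-3) ⇒ p = 3/8

P1 mixes 3/8 on A; P2 mixes 5/8 on P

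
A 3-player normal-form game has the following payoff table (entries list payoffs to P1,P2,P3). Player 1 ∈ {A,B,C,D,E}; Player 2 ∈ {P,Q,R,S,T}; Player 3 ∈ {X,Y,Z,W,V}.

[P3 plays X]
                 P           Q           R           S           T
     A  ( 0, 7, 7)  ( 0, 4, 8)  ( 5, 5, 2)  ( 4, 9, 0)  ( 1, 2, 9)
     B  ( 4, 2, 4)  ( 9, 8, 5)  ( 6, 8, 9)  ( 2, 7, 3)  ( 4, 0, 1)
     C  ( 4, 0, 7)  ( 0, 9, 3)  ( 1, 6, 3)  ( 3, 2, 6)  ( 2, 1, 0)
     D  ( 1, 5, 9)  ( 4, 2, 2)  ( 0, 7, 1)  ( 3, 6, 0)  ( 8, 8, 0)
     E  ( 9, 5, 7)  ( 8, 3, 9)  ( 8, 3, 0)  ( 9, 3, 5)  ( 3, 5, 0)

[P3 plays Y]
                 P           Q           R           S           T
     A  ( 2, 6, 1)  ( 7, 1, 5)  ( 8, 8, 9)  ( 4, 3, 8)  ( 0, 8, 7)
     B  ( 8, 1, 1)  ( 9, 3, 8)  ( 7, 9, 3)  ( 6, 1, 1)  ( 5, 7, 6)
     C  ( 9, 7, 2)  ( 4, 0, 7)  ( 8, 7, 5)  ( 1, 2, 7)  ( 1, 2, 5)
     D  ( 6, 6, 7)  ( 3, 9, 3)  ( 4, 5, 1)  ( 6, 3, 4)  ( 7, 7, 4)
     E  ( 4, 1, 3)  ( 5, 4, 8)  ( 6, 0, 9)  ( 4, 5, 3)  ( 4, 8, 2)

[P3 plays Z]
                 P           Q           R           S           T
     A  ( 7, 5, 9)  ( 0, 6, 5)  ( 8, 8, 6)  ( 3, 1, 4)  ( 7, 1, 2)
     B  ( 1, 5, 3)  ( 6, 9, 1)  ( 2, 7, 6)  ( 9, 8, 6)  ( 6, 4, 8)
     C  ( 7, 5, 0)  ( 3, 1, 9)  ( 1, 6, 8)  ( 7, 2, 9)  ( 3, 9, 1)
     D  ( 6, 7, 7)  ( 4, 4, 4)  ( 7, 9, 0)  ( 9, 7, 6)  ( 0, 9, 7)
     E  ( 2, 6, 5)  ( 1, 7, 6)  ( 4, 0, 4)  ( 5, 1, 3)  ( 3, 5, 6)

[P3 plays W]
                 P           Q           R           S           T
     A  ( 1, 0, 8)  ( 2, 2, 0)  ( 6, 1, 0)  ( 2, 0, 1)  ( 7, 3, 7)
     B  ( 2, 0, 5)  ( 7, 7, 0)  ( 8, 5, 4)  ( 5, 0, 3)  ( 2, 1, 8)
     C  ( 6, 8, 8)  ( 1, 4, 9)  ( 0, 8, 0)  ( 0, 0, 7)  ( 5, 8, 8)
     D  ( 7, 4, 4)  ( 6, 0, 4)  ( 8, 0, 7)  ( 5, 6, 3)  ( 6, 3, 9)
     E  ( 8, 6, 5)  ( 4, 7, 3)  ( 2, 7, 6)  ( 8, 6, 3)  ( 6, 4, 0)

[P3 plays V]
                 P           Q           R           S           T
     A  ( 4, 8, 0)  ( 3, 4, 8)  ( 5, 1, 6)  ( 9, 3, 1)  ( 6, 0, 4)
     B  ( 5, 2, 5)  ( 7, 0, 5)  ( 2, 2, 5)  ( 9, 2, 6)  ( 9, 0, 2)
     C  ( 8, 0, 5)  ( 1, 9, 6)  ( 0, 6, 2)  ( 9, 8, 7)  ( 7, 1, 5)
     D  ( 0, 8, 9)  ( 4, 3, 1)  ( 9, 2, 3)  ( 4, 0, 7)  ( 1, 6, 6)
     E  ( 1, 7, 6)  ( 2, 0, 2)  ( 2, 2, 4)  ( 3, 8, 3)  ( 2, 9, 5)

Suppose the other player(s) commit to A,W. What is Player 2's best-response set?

P2 best: {T}

u_2(P vs A,W) = 0
u_2(Q vs A,W) = 2
u_2(R vs A,W) = 1
u_2(S vs A,W) = 0
u_2(T vs A,W) = 3
max payoff 3 at {T}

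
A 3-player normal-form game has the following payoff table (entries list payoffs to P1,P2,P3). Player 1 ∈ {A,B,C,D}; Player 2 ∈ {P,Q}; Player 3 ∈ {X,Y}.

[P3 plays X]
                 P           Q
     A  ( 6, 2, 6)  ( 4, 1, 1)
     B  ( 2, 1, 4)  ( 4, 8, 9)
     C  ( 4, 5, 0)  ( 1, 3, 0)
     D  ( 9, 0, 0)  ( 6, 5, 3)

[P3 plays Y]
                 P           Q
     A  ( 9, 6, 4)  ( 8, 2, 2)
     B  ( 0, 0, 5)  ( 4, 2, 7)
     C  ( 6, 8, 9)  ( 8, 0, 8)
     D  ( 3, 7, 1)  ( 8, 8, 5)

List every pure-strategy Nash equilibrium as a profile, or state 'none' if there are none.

Nash profiles: (D,Q,Y)

(A,P,X): not NE [P1→D gives 9>6]
(A,P,Y): not NE [P3→X gives 6>4]
(A,Q,X): not NE [P1→D gives 6>4; P2→P gives 2>1; P3→Y gives 2>1]
(A,Q,Y): not NE [P2→P gives 6>2]
(B,P,X): not NE [P1→D gives 9>2; P2→Q gives 8>1; P3→Y gives 5>4]
(B,P,Y): not NE [P1→A gives 9>0; P2→Q gives 2>0]
(B,Q,X): not NE [P1→D gives 6>4]
(B,Q,Y): not NE [P1→D gives 8>4; P3→X gives 9>7]
(C,P,X): not NE [P1→D gives 9>4; P3→Y gives 9>0]
(C,P,Y): not NE [P1→A gives 9>6]
(C,Q,X): not NE [P1→D gives 6>1; P2→P gives 5>3; P3→Y gives 8>0]
(C,Q,Y): not NE [P2→P gives 8>0]
(D,P,X): not NE [P2→Q gives 5>0; P3→Y gives 1>0]
(D,P,Y): not NE [P1→A gives 9>3; P2→Q gives 8>7]
(D,Q,X): not NE [P3→Y gives 5>3]
(D,Q,Y): NE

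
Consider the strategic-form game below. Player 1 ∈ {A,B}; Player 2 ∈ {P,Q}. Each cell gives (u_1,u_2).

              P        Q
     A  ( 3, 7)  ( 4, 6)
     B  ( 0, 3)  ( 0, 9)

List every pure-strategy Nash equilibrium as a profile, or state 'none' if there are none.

PSNE = {(A,P)}

(A,P): NE
(A,Q): not NE [P2→P gives 7>6]
(B,P): not NE [P1→A gives 3>0; P2→Q gives 9>3]
(B,Q): not NE [P1→A gives 4>0]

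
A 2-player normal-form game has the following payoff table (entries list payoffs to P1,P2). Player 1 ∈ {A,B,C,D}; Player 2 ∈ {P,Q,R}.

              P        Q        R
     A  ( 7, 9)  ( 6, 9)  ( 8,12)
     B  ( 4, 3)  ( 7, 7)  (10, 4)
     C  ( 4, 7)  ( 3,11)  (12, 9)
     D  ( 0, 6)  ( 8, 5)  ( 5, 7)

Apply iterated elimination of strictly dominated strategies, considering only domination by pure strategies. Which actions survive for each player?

P2 drop P (R beats it: A:12>9 B:4>3 C:9>7 D:7>6)
P1 drop A (B beats it: Q:7>6 R:10>8)
P1→{B,C,D} P2→{Q,R}

Survivors P1:{B,C,D} P2:{Q,R}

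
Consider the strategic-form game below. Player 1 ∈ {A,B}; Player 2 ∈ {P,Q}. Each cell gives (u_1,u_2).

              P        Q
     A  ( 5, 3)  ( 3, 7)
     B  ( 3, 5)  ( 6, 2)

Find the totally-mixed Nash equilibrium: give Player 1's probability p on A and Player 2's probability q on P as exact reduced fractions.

P1 indiff ⇒ q·5+(1-q)·3 = q·3+(1-q)·6 ⇒ q(2) = (1-q)(3) ⇒ q = 3/5
P2 indiff ⇒ p·3+(1-p)·5 = p·7+(1-p)·2 ⇒ p(-4) = (1-p)(-3) ⇒ p = 3/7

(p,q) = (3/7, 3/5)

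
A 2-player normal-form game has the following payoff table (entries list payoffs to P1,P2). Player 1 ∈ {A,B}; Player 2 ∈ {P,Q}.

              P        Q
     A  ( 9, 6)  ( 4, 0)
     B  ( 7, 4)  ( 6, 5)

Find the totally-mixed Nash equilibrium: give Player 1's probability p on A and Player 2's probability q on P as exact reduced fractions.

p=1/7, q=1/2

P1 indiff ⇒ q·9+(1-q)·4 = q·7+(1-q)·6 ⇒ q(2) = (1-q)(2) ⇒ q = 1/2
P2 indiff ⇒ p·6+(1-p)·4 = p·0+(1-p)·5 ⇒ p(6) = (1-p)(1) ⇒ p = 1/7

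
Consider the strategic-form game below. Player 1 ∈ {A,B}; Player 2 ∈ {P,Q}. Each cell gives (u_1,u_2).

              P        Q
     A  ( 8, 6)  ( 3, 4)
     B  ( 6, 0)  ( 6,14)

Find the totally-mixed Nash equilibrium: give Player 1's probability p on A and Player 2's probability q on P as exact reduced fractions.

P1 mixes 7/8 on A; P2 mixes 3/5 on P

P1 indiff ⇒ q·8+(1-q)·3 = q·6+(1-q)·6 ⇒ q(2) = (1-q)(3) ⇒ q = 3/5
P2 indiff ⇒ p·6+(1-p)·0 = p·4+(1-p)·14 ⇒ p(2) = (1-p)(14) ⇒ p = 7/8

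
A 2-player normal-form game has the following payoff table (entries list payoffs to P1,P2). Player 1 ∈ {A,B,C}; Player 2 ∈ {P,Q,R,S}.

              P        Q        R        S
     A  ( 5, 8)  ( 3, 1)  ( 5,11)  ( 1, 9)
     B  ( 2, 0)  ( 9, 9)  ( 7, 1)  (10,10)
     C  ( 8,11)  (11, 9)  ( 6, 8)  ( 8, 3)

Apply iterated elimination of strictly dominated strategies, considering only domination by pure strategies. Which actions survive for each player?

Remaining: P1:{B,C} P2:{P,Q,S}

P1 drop A (C beats it: P:8>5 Q:11>3 R:6>5 S:8>1)
P2 drop R (Q beats it: B:9>1 C:9>8)
P1→{B,C} P2→{P,Q,S}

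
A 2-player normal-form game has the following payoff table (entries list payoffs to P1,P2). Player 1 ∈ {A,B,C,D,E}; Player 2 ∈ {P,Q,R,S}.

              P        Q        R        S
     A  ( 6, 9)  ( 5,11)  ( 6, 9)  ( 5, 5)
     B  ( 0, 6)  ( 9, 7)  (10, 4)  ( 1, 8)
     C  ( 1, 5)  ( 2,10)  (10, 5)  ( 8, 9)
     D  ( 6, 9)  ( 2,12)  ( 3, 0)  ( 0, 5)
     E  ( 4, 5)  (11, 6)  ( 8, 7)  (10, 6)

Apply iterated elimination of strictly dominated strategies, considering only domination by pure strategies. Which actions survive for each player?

Survivors P1:{B,C,E} P2:{Q,R,S}

P2 drop P (Q beats it: A:11>9 B:7>6 C:10>5 D:12>9 E:6>5)
P1 drop A (E beats it: Q:11>5 R:8>6 S:10>5)
P1 drop D (B beats it: Q:9>2 R:10>3 S:1>0)
P1→{B,C,E} P2→{Q,R,S}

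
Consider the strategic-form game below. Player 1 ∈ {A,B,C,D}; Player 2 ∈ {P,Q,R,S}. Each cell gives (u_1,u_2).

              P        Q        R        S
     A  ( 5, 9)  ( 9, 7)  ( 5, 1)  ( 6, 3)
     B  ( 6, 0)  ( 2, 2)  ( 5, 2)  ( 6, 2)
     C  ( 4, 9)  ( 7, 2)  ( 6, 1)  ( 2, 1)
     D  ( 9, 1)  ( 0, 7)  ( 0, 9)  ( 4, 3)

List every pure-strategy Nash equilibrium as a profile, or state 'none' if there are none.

PSNE = {(B,S)}

(A,P): not NE [P1→D gives 9>5]
(A,Q): not NE [P2→P gives 9>7]
(A,R): not NE [P1→C gives 6>5; P2→P gives 9>1]
(A,S): not NE [P2→P gives 9>3]
(B,P): not NE [P1→D gives 9>6; P2→S gives 2>0]
(B,Q): not NE [P1→A gives 9>2]
(B,R): not NE [P1→C gives 6>5]
(B,S): NE
(C,P): not NE [P1→D gives 9>4]
(C,Q): not NE [P1→A gives 9>7; P2→P gives 9>2]
(C,R): not NE [P2→P gives 9>1]
(C,S): not NE [P1→B gives 6>2; P2→P gives 9>1]
(D,P): not NE [P2→R gives 9>1]
(D,Q): not NE [P1→A gives 9>0; P2→R gives 9>7]
(D,R): not NE [P1→C gives 6>0]
(D,S): not NE [P1→B gives 6>4; P2→R gives 9>3]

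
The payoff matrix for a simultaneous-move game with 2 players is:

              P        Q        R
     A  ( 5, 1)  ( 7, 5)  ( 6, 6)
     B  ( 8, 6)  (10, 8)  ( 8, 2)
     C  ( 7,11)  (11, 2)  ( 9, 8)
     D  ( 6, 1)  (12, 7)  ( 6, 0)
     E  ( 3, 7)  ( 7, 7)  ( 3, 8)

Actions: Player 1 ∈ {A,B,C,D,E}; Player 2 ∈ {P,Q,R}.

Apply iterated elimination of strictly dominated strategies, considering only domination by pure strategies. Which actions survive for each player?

P1 drop A (B beats it: P:8>5 Q:10>7 R:8>6)
P1 drop E (B beats it: P:8>3 Q:10>7 R:8>3)
P2 drop R (P beats it: B:6>2 C:11>8 D:1>0)
P1→{B,C,D} P2→{P,Q}

IESDS → P1:{B,C,D} P2:{P,Q}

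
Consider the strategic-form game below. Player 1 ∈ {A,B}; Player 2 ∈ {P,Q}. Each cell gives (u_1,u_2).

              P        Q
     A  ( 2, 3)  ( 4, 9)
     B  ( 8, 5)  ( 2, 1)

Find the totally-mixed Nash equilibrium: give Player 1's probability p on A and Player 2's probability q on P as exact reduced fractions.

P1 indiff ⇒ q·2+(1-q)·4 = q·8+(1-q)·2 ⇒ q(-6) = (1-q)(-2) ⇒ q = 1/4
P2 indiff ⇒ p·3+(1-p)·5 = p·9+(1-p)·1 ⇒ p(-6) = (1-p)(-4) ⇒ p = 2/5

P1 mixes 2/5 on A; P2 mixes 1/4 on P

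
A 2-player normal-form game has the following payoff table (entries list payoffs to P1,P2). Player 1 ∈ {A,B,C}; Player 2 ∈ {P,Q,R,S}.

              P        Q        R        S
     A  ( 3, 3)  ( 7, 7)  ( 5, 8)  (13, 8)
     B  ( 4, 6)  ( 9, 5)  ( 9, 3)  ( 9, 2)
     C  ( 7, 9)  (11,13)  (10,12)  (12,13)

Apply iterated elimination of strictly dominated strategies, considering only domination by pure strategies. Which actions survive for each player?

P1 drop B (C beats it: P:7>4 Q:11>9 R:10>9 S:12>9)
P2 drop P (Q beats it: A:7>3 C:13>9)
P1→{A,C} P2→{Q,R,S}

IESDS → P1:{A,C} P2:{Q,R,S}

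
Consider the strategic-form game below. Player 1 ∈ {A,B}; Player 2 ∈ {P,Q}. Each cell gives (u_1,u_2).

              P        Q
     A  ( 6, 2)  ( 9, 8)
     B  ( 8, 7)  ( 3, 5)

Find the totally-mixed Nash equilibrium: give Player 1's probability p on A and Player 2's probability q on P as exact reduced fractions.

p=1/4, q=3/4

P1 indiff ⇒ q·6+(1-q)·9 = q·8+(1-q)·3 ⇒ q(-2) = (1-q)(-6) ⇒ q = 3/4
P2 indiff ⇒ p·2+(1-p)·7 = p·8+(1-p)·5 ⇒ p(-6) = (1-p)(-2) ⇒ p = 1/4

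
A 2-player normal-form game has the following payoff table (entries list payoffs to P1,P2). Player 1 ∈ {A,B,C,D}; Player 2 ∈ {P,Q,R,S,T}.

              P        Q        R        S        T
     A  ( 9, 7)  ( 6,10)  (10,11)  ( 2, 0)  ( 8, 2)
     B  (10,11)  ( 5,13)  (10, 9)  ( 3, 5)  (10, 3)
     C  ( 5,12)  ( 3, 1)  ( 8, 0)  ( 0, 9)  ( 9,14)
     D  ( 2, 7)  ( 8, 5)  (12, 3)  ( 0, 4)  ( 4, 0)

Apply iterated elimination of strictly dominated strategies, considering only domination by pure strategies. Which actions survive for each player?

Survivors P1:{A,B,D} P2:{P,Q,R}

P1 drop C (B beats it: P:10>5 Q:5>3 R:10>8 S:3>0 T:10>9)
P2 drop S (P beats it: A:7>0 B:11>5 D:7>4)
P2 drop T (P beats it: A:7>2 B:11>3 D:7>0)
P1→{A,B,D} P2→{P,Q,R}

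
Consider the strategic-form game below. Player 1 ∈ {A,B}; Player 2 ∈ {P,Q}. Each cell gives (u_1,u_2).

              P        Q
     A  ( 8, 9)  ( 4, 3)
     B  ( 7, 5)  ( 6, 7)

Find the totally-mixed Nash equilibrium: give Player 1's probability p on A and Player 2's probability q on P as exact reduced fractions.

P1 indiff ⇒ q·8+(1-q)·4 = q·7+(1-q)·6 ⇒ q(1) = (1-q)(2) ⇒ q = 2/3
P2 indiff ⇒ p·9+(1-p)·5 = p·3+(1-p)·7 ⇒ p(6) = (1-p)(2) ⇒ p = 1/4

P1 mixes 1/4 on A; P2 mixes 2/3 on P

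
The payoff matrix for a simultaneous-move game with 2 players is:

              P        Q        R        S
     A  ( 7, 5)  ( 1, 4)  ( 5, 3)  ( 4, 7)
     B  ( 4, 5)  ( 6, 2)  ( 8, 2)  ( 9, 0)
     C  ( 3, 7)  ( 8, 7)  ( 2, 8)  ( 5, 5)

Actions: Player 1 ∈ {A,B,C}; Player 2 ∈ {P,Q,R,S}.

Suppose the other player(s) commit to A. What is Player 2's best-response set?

u_2(P vs A) = 5
u_2(Q vs A) = 4
u_2(R vs A) = 3
u_2(S vs A) = 7
max payoff 7 at {S}

BR_2 = {S}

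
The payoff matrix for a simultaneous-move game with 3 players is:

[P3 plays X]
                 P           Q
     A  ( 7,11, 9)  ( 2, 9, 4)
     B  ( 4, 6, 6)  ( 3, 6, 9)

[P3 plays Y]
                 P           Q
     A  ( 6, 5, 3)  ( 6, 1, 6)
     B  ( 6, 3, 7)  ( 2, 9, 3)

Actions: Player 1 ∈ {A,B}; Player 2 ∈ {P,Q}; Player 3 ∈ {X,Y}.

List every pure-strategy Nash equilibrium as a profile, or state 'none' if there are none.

NE set: (A,P,X), (B,Q,X)

(A,P,X): NE
(A,P,Y): not NE [P3→X gives 9>3]
(A,Q,X): not NE [P1→B gives 3>2; P2→P gives 11>9; P3→Y gives 6>4]
(A,Q,Y): not NE [P2→P gives 5>1]
(B,P,X): not NE [P1→A gives 7>4; P3→Y gives 7>6]
(B,P,Y): not NE [P2→Q gives 9>3]
(B,Q,X): NE
(B,Q,Y): not NE [P1→A gives 6>2; P3→X gives 9>3]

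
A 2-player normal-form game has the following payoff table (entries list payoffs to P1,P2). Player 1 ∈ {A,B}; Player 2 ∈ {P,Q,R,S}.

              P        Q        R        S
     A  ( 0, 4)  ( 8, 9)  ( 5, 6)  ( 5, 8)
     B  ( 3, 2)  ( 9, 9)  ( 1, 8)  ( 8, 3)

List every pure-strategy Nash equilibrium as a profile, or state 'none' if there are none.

NE set: (B,Q)

(A,P): not NE [P1→B gives 3>0; P2→Q gives 9>4]
(A,Q): not NE [P1→B gives 9>8]
(A,R): not NE [P2→Q gives 9>6]
(A,S): not NE [P1→B gives 8>5; P2→Q gives 9>8]
(B,P): not NE [P2→Q gives 9>2]
(B,Q): NE
(B,R): not NE [P1→A gives 5>1; P2→Q gives 9>8]
(B,S): not NE [P2→Q gives 9>3]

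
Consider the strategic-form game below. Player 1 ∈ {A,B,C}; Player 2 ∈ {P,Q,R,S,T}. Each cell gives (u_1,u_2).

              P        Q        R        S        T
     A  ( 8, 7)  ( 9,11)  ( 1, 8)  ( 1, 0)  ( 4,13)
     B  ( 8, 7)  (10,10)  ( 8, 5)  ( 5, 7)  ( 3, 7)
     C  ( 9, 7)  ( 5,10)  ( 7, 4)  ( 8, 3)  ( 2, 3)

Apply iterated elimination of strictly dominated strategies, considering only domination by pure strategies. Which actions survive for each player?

IESDS → P1:{A,B} P2:{Q,T}

P2 drop P (Q beats it: A:11>7 B:10>7 C:10>7)
P2 drop R (Q beats it: A:11>8 B:10>5 C:10>4)
P2 drop S (Q beats it: A:11>0 B:10>7 C:10>3)
P1 drop C (A beats it: Q:9>5 T:4>2)
P1→{A,B} P2→{Q,T}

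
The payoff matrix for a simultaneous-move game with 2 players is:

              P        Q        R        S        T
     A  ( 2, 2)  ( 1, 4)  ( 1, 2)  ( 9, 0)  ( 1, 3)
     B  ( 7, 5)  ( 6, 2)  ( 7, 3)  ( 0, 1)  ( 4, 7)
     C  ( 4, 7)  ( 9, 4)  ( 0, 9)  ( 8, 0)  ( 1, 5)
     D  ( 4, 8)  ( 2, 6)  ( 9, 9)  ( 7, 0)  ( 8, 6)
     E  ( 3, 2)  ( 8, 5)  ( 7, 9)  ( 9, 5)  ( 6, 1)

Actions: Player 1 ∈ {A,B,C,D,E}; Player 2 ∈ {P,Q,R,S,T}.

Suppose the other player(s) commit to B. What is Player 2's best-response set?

u_2(P vs B) = 5
u_2(Q vs B) = 2
u_2(R vs B) = 3
u_2(S vs B) = 1
u_2(T vs B) = 7
max payoff 7 at {T}

argmax u_2 = {T}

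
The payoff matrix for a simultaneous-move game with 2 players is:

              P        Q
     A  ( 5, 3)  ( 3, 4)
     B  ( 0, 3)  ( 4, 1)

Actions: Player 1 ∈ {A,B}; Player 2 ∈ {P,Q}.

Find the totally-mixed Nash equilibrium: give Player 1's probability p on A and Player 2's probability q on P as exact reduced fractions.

P1 indiff ⇒ q·5+(1-q)·3 = q·0+(1-q)·4 ⇒ q(5) = (1-q)(1) ⇒ q = 1/6
P2 indiff ⇒ p·3+(1-p)·3 = p·4+(1-p)·1 ⇒ p(-1) = (1-p)(-2) ⇒ p = 2/3

(p,q) = (2/3, 1/6)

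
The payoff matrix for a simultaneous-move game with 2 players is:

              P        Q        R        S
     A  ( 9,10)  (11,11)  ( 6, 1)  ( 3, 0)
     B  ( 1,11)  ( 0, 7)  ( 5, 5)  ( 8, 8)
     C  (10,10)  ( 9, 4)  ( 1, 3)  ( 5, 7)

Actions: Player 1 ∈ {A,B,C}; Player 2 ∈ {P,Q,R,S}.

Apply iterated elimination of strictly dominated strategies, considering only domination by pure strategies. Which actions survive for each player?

P2 drop R (P beats it: A:10>1 B:11>5 C:10>3)
P2 drop S (P beats it: A:10>0 B:11>8 C:10>7)
P1 drop B (A beats it: P:9>1 Q:11>0)
P1→{A,C} P2→{P,Q}

IESDS → P1:{A,C} P2:{P,Q}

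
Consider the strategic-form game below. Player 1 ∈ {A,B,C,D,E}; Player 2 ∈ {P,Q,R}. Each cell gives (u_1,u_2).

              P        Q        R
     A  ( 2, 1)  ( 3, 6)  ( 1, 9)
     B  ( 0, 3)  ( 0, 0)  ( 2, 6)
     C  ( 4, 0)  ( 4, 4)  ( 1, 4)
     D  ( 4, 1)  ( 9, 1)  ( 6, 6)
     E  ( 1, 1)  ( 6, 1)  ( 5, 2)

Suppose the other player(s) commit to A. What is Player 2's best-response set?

u_2(P vs A) = 1
u_2(Q vs A) = 6
u_2(R vs A) = 9
max payoff 9 at {R}

BR_2 = {R}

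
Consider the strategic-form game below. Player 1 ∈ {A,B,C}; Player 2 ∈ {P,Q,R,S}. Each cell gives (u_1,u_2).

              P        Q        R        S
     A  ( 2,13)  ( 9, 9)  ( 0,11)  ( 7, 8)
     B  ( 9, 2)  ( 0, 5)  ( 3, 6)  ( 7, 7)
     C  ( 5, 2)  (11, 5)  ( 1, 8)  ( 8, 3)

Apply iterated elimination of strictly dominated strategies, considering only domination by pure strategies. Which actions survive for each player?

Remaining: P1:{B,C} P2:{R,S}

P1 drop A (C beats it: P:5>2 Q:11>9 R:1>0 S:8>7)
P2 drop P (Q beats it: B:5>2 C:5>2)
P2 drop Q (R beats it: B:6>5 C:8>5)
P1→{B,C} P2→{R,S}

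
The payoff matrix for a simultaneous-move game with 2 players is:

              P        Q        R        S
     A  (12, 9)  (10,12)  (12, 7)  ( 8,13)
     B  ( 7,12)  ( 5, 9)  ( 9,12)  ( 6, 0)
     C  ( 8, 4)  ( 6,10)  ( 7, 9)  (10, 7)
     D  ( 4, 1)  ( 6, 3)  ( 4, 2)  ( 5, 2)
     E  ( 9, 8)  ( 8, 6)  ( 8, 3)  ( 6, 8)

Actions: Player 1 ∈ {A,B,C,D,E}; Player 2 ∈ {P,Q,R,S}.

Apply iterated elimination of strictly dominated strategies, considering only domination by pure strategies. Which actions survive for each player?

Remaining: P1:{A,C} P2:{Q,S}

P1 drop B (A beats it: P:12>7 Q:10>5 R:12>9 S:8>6)
P1 drop D (A beats it: P:12>4 Q:10>6 R:12>4 S:8>5)
P1 drop E (A beats it: P:12>9 Q:10>8 R:12>8 S:8>6)
P2 drop P (Q beats it: A:12>9 C:10>4)
P2 drop R (Q beats it: A:12>7 C:10>9)
P1→{A,C} P2→{Q,S}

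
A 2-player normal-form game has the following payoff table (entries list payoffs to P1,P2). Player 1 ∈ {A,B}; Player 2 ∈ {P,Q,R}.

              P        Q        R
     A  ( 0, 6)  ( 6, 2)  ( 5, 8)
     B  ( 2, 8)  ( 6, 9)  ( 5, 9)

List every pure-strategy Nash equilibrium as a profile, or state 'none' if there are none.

Nash profiles: (A,R), (B,Q), (B,R)

(A,P): not NE [P1→B gives 2>0; P2→R gives 8>6]
(A,Q): not NE [P2→R gives 8>2]
(A,R): NE
(B,P): not NE [P2→R gives 9>8]
(B,Q): NE
(B,R): NE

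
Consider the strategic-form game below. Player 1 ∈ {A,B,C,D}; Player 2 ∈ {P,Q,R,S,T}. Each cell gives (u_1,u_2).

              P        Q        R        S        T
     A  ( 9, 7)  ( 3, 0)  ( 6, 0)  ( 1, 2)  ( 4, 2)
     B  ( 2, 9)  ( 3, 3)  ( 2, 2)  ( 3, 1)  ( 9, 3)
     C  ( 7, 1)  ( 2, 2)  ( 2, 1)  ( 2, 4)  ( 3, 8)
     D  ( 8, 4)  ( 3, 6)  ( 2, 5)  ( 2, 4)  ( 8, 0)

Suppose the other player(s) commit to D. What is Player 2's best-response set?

BR_2 = {Q}

u_2(P vs D) = 4
u_2(Q vs D) = 6
u_2(R vs D) = 5
u_2(S vs D) = 4
u_2(T vs D) = 0
max payoff 6 at {Q}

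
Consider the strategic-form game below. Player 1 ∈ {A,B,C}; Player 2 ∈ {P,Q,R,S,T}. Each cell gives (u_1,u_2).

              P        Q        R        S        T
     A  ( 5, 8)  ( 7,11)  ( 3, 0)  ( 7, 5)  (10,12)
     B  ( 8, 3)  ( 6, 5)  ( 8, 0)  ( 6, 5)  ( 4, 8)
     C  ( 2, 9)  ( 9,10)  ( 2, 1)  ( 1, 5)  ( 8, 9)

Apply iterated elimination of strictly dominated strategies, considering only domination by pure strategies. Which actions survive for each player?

P2 drop P (Q beats it: A:11>8 B:5>3 C:10>9)
P2 drop R (Q beats it: A:11>0 B:5>0 C:10>1)
P1 drop B (A beats it: Q:7>6 S:7>6 T:10>4)
P2 drop S (Q beats it: A:11>5 C:10>5)
P1→{A,C} P2→{Q,T}

IESDS → P1:{A,C} P2:{Q,T}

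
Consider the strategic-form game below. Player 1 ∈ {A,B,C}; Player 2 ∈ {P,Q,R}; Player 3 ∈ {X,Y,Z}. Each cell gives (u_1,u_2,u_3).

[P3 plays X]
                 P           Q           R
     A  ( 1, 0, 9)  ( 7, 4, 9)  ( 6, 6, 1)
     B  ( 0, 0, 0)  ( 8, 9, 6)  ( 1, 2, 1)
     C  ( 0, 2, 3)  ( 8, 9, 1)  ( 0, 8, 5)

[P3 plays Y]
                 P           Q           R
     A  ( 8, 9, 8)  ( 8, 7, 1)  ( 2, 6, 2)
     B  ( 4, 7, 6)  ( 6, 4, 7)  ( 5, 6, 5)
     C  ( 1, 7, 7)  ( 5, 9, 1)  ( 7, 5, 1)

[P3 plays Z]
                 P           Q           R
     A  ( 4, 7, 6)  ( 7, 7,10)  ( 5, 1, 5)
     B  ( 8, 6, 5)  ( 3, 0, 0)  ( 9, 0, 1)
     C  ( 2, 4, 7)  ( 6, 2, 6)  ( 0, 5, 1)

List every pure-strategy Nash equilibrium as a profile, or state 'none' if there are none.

(A,P,X): not NE [P2→R gives 6>0]
(A,P,Y): not NE [P3→X gives 9>8]
(A,P,Z): not NE [P1→B gives 8>4; P3→X gives 9>6]
(A,Q,X): not NE [P1→C gives 8>7; P2→R gives 6>4; P3→Z gives 10>9]
(A,Q,Y): not NE [P2→P gives 9>7; P3→Z gives 10>1]
(A,Q,Z): NE
(A,R,X): not NE [P3→Z gives 5>1]
(A,R,Y): not NE [P1→C gives 7>2; P2→P gives 9>6; P3→Z gives 5>2]
(A,R,Z): not NE [P1→B gives 9>5; P2→Q gives 7>1]
(B,P,X): not NE [P1→A gives 1>0; P2→Q gives 9>0; P3→Y gives 6>0]
(B,P,Y): not NE [P1→A gives 8>4]
(B,P,Z): not NE [P3→Y gives 6>5]
(B,Q,X): not NE [P3→Y gives 7>6]
(B,Q,Y): not NE [P1→A gives 8>6; P2→P gives 7>4]
(B,Q,Z): not NE [P1→A gives 7>3; P2→P gives 6>0; P3→Y gives 7>0]
(B,R,X): not NE [P1→A gives 6>1; P2→Q gives 9>2; P3→Y gives 5>1]
(B,R,Y): not NE [P1→C gives 7>5; P2→P gives 7>6]
(B,R,Z): not NE [P2→P gives 6>0; P3→Y gives 5>1]
(C,P,X): not NE [P1→A gives 1>0; P2→Q gives 9>2; P3→Z gives 7>3]
(C,P,Y): not NE [P1→A gives 8>1; P2→Q gives 9>7]
(C,P,Z): not NE [P1→B gives 8>2; P2→R gives 5>4]
(C,Q,X): not NE [P3→Z gives 6>1]
(C,Q,Y): not NE [P1→A gives 8>5; P3→Z gives 6>1]
(C,Q,Z): not NE [P1→A gives 7>6; P2→R gives 5>2]
(C,R,X): not NE [P1→A gives 6>0; P2→Q gives 9>8]
(C,R,Y): not NE [P2→Q gives 9>5; P3→X gives 5>1]
(C,R,Z): not NE [P1→B gives 9>0; P3→X gives 5>1]

Nash profiles: (A,Q,Z)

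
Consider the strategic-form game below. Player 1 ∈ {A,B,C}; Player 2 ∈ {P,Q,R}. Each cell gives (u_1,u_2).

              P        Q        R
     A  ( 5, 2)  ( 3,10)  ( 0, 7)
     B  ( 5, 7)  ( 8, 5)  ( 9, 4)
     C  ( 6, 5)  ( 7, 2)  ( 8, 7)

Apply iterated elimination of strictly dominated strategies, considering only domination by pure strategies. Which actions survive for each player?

Remaining: P1:{B,C} P2:{P,R}

P1 drop A (C beats it: P:6>5 Q:7>3 R:8>0)
P2 drop Q (P beats it: B:7>5 C:5>2)
P1→{B,C} P2→{P,R}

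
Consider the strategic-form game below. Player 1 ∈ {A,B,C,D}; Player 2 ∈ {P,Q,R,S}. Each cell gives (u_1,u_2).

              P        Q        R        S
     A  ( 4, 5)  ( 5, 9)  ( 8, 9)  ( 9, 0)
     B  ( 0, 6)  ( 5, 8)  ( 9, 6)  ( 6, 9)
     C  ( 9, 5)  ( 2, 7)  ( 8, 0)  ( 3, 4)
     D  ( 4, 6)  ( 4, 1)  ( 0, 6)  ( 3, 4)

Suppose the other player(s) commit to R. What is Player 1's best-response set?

BR_1 = {B}

u_1(A vs R) = 8
u_1(B vs R) = 9
u_1(C vs R) = 8
u_1(D vs R) = 0
max payoff 9 at {B}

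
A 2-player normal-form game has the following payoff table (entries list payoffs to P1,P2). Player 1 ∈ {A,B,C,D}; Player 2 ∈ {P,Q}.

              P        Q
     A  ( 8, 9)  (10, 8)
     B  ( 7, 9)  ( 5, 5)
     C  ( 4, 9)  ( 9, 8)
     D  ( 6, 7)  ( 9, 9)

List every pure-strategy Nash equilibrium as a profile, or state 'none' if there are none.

(A,P): NE
(A,Q): not NE [P2→P gives 9>8]
(B,P): not NE [P1→A gives 8>7]
(B,Q): not NE [P1→A gives 10>5; P2→P gives 9>5]
(C,P): not NE [P1→A gives 8>4]
(C,Q): not NE [P1→A gives 10>9; P2→P gives 9>8]
(D,P): not NE [P1→A gives 8>6; P2→Q gives 9>7]
(D,Q): not NE [P1→A gives 10>9]

NE set: (A,P)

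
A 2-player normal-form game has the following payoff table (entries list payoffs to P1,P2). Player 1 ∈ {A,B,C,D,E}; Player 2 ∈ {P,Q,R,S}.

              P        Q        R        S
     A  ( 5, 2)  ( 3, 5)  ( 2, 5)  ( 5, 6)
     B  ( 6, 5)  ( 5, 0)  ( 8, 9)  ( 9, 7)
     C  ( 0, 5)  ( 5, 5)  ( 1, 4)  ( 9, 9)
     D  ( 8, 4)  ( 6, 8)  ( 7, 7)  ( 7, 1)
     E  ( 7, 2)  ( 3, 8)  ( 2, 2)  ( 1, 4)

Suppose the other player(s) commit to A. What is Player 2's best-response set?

BR_2 = {S}

u_2(P vs A) = 2
u_2(Q vs A) = 5
u_2(R vs A) = 5
u_2(S vs A) = 6
max payoff 6 at {S}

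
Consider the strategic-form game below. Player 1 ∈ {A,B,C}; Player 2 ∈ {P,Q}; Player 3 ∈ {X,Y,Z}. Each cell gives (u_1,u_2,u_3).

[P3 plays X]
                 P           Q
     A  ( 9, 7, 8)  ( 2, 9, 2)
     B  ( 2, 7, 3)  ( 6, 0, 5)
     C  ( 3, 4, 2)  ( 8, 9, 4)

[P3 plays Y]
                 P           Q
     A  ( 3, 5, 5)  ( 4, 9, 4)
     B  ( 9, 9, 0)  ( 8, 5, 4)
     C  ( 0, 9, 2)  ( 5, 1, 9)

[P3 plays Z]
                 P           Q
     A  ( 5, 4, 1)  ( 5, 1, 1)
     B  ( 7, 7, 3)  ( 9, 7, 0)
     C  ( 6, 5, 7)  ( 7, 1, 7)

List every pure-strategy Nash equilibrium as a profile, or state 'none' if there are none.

(A,P,X): not NE [P2→Q gives 9>7]
(A,P,Y): not NE [P1→B gives 9>3; P2→Q gives 9>5; P3→X gives 8>5]
(A,P,Z): not NE [P1→B gives 7>5; P3→X gives 8>1]
(A,Q,X): not NE [P1→C gives 8>2; P3→Y gives 4>2]
(A,Q,Y): not NE [P1→B gives 8>4]
(A,Q,Z): not NE [P1→B gives 9>5; P2→P gives 4>1; P3→Y gives 4>1]
(B,P,X): not NE [P1→A gives 9>2]
(B,P,Y): not NE [P3→Z gives 3>0]
(B,P,Z): NE
(B,Q,X): not NE [P1→C gives 8>6; P2→P gives 7>0]
(B,Q,Y): not NE [P2→P gives 9>5; P3→X gives 5>4]
(B,Q,Z): not NE [P3→X gives 5>0]
(C,P,X): not NE [P1→A gives 9>3; P2→Q gives 9>4; P3→Z gives 7>2]
(C,P,Y): not NE [P1→B gives 9>0; P3→Z gives 7>2]
(C,P,Z): not NE [P1→B gives 7>6]
(C,Q,X): not NE [P3→Y gives 9>4]
(C,Q,Y): not NE [P1→B gives 8>5; P2→P gives 9>1]
(C,Q,Z): not NE [P1→B gives 9>7; P2→P gives 5>1; P3→Y gives 9>7]

PSNE = {(B,P,Z)}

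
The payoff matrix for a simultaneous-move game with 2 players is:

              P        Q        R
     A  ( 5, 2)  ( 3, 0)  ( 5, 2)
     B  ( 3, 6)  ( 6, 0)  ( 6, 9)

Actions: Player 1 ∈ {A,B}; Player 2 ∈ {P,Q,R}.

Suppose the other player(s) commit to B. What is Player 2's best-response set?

u_2(P vs B) = 6
u_2(Q vs B) = 0
u_2(R vs B) = 9
max payoff 9 at {R}

BR_2 = {R}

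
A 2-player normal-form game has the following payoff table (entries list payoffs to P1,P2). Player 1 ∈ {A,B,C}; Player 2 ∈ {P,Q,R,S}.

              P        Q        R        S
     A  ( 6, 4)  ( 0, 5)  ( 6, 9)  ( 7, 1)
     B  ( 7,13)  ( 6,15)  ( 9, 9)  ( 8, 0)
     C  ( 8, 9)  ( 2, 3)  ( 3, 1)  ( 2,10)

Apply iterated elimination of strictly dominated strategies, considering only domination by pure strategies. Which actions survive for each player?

P1 drop A (B beats it: P:7>6 Q:6>0 R:9>6 S:8>7)
P2 drop R (P beats it: B:13>9 C:9>1)
P1→{B,C} P2→{P,Q,S}

Remaining: P1:{B,C} P2:{P,Q,S}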